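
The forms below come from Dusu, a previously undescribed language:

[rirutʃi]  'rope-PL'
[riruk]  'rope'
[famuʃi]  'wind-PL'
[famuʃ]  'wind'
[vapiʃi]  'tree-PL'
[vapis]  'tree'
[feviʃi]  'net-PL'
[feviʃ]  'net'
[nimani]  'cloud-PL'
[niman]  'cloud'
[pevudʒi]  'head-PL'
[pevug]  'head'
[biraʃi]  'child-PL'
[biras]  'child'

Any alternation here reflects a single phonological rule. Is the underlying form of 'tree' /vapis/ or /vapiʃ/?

/vapis/

The root 'tree' surfaces as [vapiʃi] and [vapis], with a stem-final [ʃ] ~ [s] alternation.
If /ʃ/ were underlying and a rule turned it into [s] in isolation, 'net' would also alternate; but it has [ʃ] in both [feviʃi] and [feviʃ].
The underlying segment must be /s/; /k/, /g/ and /s/ become palato-alveolar [tʃ], [dʒ] and [ʃ] before a front vowel, yielding [ʃ] there.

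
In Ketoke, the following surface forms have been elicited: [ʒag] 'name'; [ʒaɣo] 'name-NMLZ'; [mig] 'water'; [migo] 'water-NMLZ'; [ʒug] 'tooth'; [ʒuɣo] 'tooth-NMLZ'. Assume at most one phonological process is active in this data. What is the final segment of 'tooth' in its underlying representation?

/ɣ/

The stem for 'tooth' ends in [g] in [ʒug] but [ɣ] in [ʒuɣo].
The stem 'water' ([mig], [migo]) shows [g] unchanged in both environments, so [g] cannot be basic with [ɣ] derived before the NMLZ suffix.
The alternation reflects word-final hardening: voiced fricatives become stops word-finally. /ɣ/ is underlying.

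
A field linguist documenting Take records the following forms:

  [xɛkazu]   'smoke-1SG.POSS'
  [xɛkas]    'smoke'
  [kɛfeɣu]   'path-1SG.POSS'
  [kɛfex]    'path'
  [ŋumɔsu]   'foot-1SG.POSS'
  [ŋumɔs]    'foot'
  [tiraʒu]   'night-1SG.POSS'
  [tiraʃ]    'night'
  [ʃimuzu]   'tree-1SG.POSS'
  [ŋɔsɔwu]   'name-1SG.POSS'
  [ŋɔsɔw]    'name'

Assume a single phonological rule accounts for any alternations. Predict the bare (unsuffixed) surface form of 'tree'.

In [xɛkazu] and [xɛkas] the final segment of 'smoke' alternates: [z] ~ [s].
If /s/ were underlying and a rule turned it into [z] before the 1SG.POSS suffix, 'foot' would also alternate; but it has [s] in both [ŋumɔsu] and [ŋumɔs].
So /z/ is underlying, and a rule of word-final obstruent devoicing — voiced obstruents become voiceless word-finally — gives [s].
The one attested form of 'tree', [ʃimuzu], shows underlying /ʃimuz/. Applying the same rule word-finally gives [ʃimus].

[ʃimus]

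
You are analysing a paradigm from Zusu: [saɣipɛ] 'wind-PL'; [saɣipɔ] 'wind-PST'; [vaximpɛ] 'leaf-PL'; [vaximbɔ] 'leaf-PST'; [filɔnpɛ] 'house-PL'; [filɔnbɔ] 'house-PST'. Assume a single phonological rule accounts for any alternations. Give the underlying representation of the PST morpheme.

/-bɔ/

The PST suffix surfaces as [-bɔ] and [-pɔ], depending on the final segment of the stem.
The PL suffix, which begins with [p], is invariant after every stem; so [p] is not altered by any rule here.
So the underlying form is /-bɔ/, and voiced stops become voiceless after a vowel.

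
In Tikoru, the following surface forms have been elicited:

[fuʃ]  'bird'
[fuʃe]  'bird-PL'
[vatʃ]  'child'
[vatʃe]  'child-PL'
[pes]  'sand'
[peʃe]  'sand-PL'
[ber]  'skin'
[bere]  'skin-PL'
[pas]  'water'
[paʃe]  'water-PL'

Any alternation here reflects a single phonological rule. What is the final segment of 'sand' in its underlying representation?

The root 'sand' surfaces as [pes] and [peʃe], with a stem-final [s] ~ [ʃ] alternation.
The stem 'bird' ([fuʃ], [fuʃe]) shows [ʃ] unchanged in both environments, so [ʃ] cannot be basic with [s] derived in isolation.
The alternation reflects palatalization before a front vowel: /s/ becomes palato-alveolar [ʃ] before a front vowel. /s/ is underlying.

/s/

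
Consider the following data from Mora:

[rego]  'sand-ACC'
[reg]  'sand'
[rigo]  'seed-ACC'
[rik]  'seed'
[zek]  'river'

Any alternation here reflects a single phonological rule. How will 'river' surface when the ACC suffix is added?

[zego]

The stem for 'seed' ends in [g] in [rigo] but [k] in [rik].
The stem 'sand' ([rego], [reg]) shows [g] unchanged in both environments, so [g] cannot be basic with [k] derived in isolation.
Therefore /k/ is basic and [g] is derived by intervocalic voicing (voiceless stops become voiced between vowels).
From [zek] the stem 'river' is /zek/; between vowels this yields [zego].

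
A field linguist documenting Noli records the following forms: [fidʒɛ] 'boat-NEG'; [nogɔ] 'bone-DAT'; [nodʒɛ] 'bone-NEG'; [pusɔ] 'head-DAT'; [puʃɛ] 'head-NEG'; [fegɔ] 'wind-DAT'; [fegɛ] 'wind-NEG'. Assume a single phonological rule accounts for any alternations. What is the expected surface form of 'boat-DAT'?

[figɔ]

In [nogɔ] and [nodʒɛ] the final segment of 'bone' alternates: [g] ~ [dʒ].
But 'wind' keeps [g] in both environments ([fegɔ], [fegɛ]), so there is no rule changing /g/ to [dʒ] before the NEG suffix.
The alternation reflects depalatalization: palato-alveolar /dʒ/ and /ʃ/ become [g] and [s] when no front vowel follows. /dʒ/ is underlying.
The one attested form of 'boat', [fidʒɛ], shows underlying /fidʒ/. Applying the same rule when no front vowel follows gives [figɔ].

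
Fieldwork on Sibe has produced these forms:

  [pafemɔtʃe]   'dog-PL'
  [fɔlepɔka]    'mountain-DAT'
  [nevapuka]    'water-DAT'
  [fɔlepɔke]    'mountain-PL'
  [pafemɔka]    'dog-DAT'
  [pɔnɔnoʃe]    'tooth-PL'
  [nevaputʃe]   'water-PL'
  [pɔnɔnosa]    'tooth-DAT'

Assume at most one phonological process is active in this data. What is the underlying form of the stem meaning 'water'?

The root 'water' surfaces as [nevaputʃe] and [nevapuka], with a stem-final [tʃ] ~ [k] alternation.
Compare 'mountain', with invariant [k] in [fɔlepɔke] and [fɔlepɔka]: an analysis with underlying /k/ and a rule producing [tʃ] before the PL suffix would wrongly predict alternation here too.
The alternation reflects depalatalization: palato-alveolar /tʃ/ and /ʃ/ become [k] and [s] when no front vowel follows. /tʃ/ is underlying.

/nevaputʃ/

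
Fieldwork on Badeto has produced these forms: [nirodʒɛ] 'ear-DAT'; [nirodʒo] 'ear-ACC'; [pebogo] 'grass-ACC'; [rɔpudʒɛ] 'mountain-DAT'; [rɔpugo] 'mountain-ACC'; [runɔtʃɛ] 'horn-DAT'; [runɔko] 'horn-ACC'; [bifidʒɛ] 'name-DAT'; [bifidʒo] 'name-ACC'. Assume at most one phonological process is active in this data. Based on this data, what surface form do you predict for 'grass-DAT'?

'mountain' shows [dʒ] ~ [g] at the end of the stem ([rɔpudʒɛ] vs [rɔpugo]).
The stem 'ear' ([nirodʒɛ], [nirodʒo]) shows [dʒ] unchanged in both environments, so [dʒ] cannot be basic with [g] derived before the ACC suffix.
Therefore /g/ is basic and [dʒ] is derived by palatalization before a front vowel (/k/ and /g/ become palato-alveolar [tʃ] and [dʒ] before a front vowel).
From [pebogo] the stem 'grass' is /pebog/; before a front vowel this yields [pebodʒɛ].

[pebodʒɛ]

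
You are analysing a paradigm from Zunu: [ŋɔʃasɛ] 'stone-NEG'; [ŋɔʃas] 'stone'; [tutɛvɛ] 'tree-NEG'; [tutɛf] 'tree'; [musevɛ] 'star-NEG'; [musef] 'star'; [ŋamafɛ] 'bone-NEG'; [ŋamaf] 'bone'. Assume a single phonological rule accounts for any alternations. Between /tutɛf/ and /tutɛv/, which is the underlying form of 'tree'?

/tutɛv/

In [tutɛvɛ] and [tutɛf] the final segment of 'tree' alternates: [v] ~ [f].
Compare 'bone', with invariant [f] in [ŋamafɛ] and [ŋamaf]: an analysis with underlying /f/ and a rule producing [v] before the NEG suffix would wrongly predict alternation here too.
So /v/ is underlying, and a rule of word-final obstruent devoicing — voiced obstruents become voiceless word-finally — gives [f].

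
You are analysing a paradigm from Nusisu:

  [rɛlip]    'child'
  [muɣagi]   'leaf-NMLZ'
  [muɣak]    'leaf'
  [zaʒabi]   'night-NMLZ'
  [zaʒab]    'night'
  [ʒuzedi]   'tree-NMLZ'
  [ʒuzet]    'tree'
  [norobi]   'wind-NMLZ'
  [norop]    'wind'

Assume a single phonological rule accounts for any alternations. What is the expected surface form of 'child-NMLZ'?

The root 'wind' surfaces as [norobi] and [norop], with a stem-final [b] ~ [p] alternation.
The stem 'night' ([zaʒabi], [zaʒab]) shows [b] unchanged in both environments, so [b] cannot be basic with [p] derived in isolation.
Therefore /p/ is basic and [b] is derived by intervocalic voicing (voiceless stops become voiced between vowels).
From [rɛlip] the stem 'child' is /rɛlip/; between vowels this yields [rɛlibi].

[rɛlibi]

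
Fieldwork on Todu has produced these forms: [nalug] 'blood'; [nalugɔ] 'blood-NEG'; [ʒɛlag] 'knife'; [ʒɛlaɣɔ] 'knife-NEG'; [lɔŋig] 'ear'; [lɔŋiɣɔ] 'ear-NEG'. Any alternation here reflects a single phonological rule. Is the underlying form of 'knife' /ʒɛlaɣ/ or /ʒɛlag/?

The root 'knife' surfaces as [ʒɛlag] and [ʒɛlaɣɔ], with a stem-final [g] ~ [ɣ] alternation.
But 'blood' keeps [g] in both environments ([nalug], [nalugɔ]), so there is no rule changing /g/ to [ɣ] before the NEG suffix.
The underlying segment must be /ɣ/; voiced fricatives become stops word-finally, yielding [g] there.

/ʒɛlaɣ/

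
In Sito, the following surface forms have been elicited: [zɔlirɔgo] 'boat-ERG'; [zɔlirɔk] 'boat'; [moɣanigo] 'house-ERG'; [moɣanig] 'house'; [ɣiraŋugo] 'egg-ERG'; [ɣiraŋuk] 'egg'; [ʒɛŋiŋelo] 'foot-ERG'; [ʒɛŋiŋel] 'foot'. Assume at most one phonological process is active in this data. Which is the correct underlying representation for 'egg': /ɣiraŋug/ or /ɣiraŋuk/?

In [ɣiraŋugo] and [ɣiraŋuk] the final segment of 'egg' alternates: [g] ~ [k].
The stem 'house' ([moɣanigo], [moɣanig]) shows [g] unchanged in both environments, so [g] cannot be basic with [k] derived in isolation.
The underlying segment must be /k/; voiceless stops become voiced between vowels, yielding [g] there.

/ɣiraŋuk/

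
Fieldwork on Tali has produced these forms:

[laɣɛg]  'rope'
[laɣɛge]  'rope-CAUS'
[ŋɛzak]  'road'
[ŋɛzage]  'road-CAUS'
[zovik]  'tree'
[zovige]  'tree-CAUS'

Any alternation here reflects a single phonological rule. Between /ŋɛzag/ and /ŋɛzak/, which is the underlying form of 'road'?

/ŋɛzak/

In [ŋɛzak] and [ŋɛzage] the final segment of 'road' alternates: [k] ~ [g].
But 'rope' keeps [g] in both environments ([laɣɛg], [laɣɛge]), so there is no rule changing /g/ to [k] in isolation.
The underlying segment must be /k/; voiceless stops become voiced between vowels, yielding [g] there.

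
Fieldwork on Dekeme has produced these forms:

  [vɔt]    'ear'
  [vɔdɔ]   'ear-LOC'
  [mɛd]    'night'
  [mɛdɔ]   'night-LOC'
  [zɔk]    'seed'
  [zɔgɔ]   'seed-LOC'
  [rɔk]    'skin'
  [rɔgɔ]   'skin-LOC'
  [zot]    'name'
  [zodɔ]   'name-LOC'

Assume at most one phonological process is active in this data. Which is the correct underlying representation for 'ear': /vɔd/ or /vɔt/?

The root 'ear' surfaces as [vɔt] and [vɔdɔ], with a stem-final [t] ~ [d] alternation.
If /d/ were underlying and a rule turned it into [t] in isolation, 'night' would also alternate; but it has [d] in both [mɛd] and [mɛdɔ].
Therefore /t/ is basic and [d] is derived by intervocalic voicing (voiceless stops become voiced between vowels).

/vɔt/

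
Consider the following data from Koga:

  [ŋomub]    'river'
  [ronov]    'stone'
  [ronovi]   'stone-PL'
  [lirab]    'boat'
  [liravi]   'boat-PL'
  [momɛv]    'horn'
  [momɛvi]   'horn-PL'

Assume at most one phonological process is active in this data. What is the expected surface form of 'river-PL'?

'boat' shows [b] ~ [v] at the end of the stem ([lirab] vs [liravi]).
The stem 'horn' ([momɛv], [momɛvi]) shows [v] unchanged in both environments, so [v] cannot be basic with [b] derived in isolation.
So /b/ is underlying, and a rule of intervocalic spirantization — voiced stops become fricatives between vowels — gives [v].
From [ŋomub] the stem 'river' is /ŋomub/; between vowels this yields [ŋomuvi].

[ŋomuvi]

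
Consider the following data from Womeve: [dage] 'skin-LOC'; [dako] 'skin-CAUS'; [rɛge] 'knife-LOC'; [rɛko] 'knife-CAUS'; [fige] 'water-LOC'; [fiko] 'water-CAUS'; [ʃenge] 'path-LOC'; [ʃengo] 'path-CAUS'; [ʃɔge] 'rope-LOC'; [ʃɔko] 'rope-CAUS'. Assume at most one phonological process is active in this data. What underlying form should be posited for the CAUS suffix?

/-ko/

The CAUS suffix surfaces as [-go] and [-ko], depending on the final segment of the stem.
By contrast the LOC suffix keeps its initial [g] throughout — that segment must be underlying.
The CAUS suffix is therefore /-ko/ underlyingly, with post-nasal voicing: voiceless stops become voiced after a nasal.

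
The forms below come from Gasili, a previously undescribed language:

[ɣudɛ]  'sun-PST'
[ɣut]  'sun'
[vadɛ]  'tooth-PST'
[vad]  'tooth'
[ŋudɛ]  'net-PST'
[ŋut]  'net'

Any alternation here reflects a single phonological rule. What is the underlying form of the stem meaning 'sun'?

/ɣut/

The root 'sun' surfaces as [ɣudɛ] and [ɣut], with a stem-final [d] ~ [t] alternation.
Compare 'tooth', with invariant [d] in [vadɛ] and [vad]: an analysis with underlying /d/ and a rule producing [t] in isolation would wrongly predict alternation here too.
So /t/ is underlying, and a rule of intervocalic voicing — voiceless stops become voiced between vowels — gives [d].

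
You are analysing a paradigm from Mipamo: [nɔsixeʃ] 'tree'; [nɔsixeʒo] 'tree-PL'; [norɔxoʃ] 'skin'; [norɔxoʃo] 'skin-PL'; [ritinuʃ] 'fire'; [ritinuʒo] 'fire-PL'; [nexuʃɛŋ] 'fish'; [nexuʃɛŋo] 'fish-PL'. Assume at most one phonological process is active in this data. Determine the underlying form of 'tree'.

The stem for 'tree' ends in [ʃ] in [nɔsixeʃ] but [ʒ] in [nɔsixeʒo].
The stem 'skin' ([norɔxoʃ], [norɔxoʃo]) shows [ʃ] unchanged in both environments, so [ʃ] cannot be basic with [ʒ] derived before the PL suffix.
The alternation reflects word-final obstruent devoicing: voiced obstruents become voiceless word-finally. /ʒ/ is underlying.
Hence 'tree' is /nɔsixeʒ/ underlyingly.

/nɔsixeʒ/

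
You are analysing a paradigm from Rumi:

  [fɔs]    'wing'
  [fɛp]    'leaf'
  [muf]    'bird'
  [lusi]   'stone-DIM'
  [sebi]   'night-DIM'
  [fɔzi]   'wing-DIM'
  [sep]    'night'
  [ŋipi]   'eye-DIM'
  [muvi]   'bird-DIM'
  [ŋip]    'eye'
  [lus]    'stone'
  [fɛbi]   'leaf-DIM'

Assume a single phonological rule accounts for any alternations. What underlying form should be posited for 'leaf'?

/fɛb/

The root 'leaf' surfaces as [fɛbi] and [fɛp], with a stem-final [b] ~ [p] alternation.
The stem 'eye' ([ŋipi], [ŋip]) shows [p] unchanged in both environments, so [p] cannot be basic with [b] derived before the DIM suffix.
The alternation reflects word-final obstruent devoicing: voiced obstruents become voiceless word-finally. /b/ is underlying.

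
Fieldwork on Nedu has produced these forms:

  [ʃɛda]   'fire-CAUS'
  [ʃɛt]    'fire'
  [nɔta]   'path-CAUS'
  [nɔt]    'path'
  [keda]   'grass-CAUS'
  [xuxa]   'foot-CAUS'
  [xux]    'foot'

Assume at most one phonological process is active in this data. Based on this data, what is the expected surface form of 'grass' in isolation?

In [ʃɛda] and [ʃɛt] the final segment of 'fire' alternates: [d] ~ [t].
But 'path' keeps [t] in both environments ([nɔta], [nɔt]), so there is no rule changing /t/ to [d] before the CAUS suffix.
Therefore /d/ is basic and [t] is derived by word-final obstruent devoicing (voiced obstruents become voiceless word-finally).
The one attested form of 'grass', [keda], shows underlying /ked/. Applying the same rule word-finally gives [ket].

[ket]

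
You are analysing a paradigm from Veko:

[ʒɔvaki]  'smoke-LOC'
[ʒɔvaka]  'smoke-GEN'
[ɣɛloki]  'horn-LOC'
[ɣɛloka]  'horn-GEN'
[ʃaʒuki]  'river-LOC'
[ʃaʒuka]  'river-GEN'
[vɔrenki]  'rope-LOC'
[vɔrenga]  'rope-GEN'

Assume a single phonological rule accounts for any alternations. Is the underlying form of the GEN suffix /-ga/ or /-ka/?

The GEN morpheme has two allomorphs, [-ga] and [-ka].
By contrast the LOC suffix keeps its initial [k] throughout — that segment must be underlying.
So the underlying form is /-ga/, and voiced stops become voiceless after a vowel.

/-ga/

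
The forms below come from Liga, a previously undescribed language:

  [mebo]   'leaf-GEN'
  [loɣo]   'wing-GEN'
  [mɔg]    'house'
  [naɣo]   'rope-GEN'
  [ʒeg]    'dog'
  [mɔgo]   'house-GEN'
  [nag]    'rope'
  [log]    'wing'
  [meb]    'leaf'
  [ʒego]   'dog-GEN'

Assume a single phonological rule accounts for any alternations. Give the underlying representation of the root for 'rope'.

/naɣ/

'rope' shows [g] ~ [ɣ] at the end of the stem ([nag] vs [naɣo]).
But 'house' keeps [g] in both environments ([mɔg], [mɔgo]), so there is no rule changing /g/ to [ɣ] before the GEN suffix.
So /ɣ/ is underlying, and a rule of word-final hardening — voiced fricatives become stops word-finally — gives [g].
The underlying form of 'rope' is therefore /naɣ/.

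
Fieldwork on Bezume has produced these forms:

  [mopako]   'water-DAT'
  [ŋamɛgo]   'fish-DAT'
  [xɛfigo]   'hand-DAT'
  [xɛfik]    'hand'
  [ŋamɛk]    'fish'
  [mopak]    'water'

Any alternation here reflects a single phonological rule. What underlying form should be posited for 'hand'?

/xɛfig/

'hand' shows [g] ~ [k] at the end of the stem ([xɛfigo] vs [xɛfik]).
If /k/ were underlying and a rule turned it into [g] before the DAT suffix, 'water' would also alternate; but it has [k] in both [mopako] and [mopak].
The underlying segment must be /g/; voiced obstruents become voiceless word-finally, yielding [k] there.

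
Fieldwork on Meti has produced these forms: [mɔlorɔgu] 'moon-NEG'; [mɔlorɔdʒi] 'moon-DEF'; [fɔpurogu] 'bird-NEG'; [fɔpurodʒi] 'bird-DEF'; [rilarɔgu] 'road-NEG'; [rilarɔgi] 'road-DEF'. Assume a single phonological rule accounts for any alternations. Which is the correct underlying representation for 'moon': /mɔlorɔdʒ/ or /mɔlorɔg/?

The stem for 'moon' ends in [g] in [mɔlorɔgu] but [dʒ] in [mɔlorɔdʒi].
The stem 'road' ([rilarɔgu], [rilarɔgi]) shows [g] unchanged in both environments, so [g] cannot be basic with [dʒ] derived before the DEF suffix.
So /dʒ/ is underlying, and a rule of depalatalization — palato-alveolar /dʒ/ becomes [g] when no front vowel follows — gives [g].

/mɔlorɔdʒ/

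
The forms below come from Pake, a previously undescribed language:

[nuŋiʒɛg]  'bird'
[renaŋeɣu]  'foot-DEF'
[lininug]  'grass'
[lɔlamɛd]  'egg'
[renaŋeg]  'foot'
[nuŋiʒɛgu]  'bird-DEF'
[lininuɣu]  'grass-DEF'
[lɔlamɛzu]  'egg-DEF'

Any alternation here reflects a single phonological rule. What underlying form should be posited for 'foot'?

The stem for 'foot' ends in [g] in [renaŋeg] but [ɣ] in [renaŋeɣu].
If /g/ were underlying and a rule turned it into [ɣ] before the DEF suffix, 'bird' would also alternate; but it has [g] in both [nuŋiʒɛg] and [nuŋiʒɛgu].
The underlying segment must be /ɣ/; voiced fricatives become stops word-finally, yielding [g] there.
Hence 'foot' is /renaŋeɣ/ underlyingly.

/renaŋeɣ/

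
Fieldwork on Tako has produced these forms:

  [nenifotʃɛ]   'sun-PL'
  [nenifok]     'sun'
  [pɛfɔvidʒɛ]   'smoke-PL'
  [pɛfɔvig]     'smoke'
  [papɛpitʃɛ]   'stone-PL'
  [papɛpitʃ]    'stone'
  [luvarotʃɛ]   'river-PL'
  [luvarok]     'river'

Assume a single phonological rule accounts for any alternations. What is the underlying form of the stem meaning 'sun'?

In [nenifotʃɛ] and [nenifok] the final segment of 'sun' alternates: [tʃ] ~ [k].
But 'stone' keeps [tʃ] in both environments ([papɛpitʃɛ], [papɛpitʃ]), so there is no rule changing /tʃ/ to [k] in isolation.
So /k/ is underlying, and a rule of palatalization before a front vowel — /k/ and /g/ become palato-alveolar [tʃ] and [dʒ] before a front vowel — gives [tʃ].
Hence 'sun' is /nenifok/ underlyingly.

/nenifok/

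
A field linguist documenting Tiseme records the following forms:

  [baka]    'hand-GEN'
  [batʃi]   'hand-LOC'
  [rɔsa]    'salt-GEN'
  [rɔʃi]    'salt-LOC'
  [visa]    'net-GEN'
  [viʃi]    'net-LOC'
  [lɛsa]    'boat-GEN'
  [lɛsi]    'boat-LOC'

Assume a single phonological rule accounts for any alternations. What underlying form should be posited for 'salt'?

/rɔʃ/

In [rɔsa] and [rɔʃi] the final segment of 'salt' alternates: [s] ~ [ʃ].
The stem 'boat' ([lɛsa], [lɛsi]) shows [s] unchanged in both environments, so [s] cannot be basic with [ʃ] derived before the LOC suffix.
The underlying segment must be /ʃ/; palato-alveolar /tʃ/ and /ʃ/ become [k] and [s] when no front vowel follows, yielding [s] there.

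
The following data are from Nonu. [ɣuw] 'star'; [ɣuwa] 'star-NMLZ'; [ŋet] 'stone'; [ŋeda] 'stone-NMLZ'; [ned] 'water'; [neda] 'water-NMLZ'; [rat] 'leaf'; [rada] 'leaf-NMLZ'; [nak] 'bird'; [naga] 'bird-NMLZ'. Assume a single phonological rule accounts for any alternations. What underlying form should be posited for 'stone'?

/ŋet/

In [ŋet] and [ŋeda] the final segment of 'stone' alternates: [t] ~ [d].
The stem 'water' ([ned], [neda]) shows [d] unchanged in both environments, so [d] cannot be basic with [t] derived in isolation.
So /t/ is underlying, and a rule of intervocalic voicing — voiceless stops become voiced between vowels — gives [d].
Hence 'stone' is /ŋet/ underlyingly.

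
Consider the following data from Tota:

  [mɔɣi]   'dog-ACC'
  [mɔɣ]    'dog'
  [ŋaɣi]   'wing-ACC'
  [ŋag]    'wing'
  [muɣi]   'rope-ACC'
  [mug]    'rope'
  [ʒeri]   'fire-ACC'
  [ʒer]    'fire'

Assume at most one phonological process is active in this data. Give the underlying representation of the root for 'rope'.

/mug/

The stem for 'rope' ends in [ɣ] in [muɣi] but [g] in [mug].
If /ɣ/ were underlying and a rule turned it into [g] in isolation, 'dog' would also alternate; but it has [ɣ] in both [mɔɣi] and [mɔɣ].
The underlying segment must be /g/; voiced stops become fricatives between vowels, yielding [ɣ] there.
The underlying form of 'rope' is therefore /mug/.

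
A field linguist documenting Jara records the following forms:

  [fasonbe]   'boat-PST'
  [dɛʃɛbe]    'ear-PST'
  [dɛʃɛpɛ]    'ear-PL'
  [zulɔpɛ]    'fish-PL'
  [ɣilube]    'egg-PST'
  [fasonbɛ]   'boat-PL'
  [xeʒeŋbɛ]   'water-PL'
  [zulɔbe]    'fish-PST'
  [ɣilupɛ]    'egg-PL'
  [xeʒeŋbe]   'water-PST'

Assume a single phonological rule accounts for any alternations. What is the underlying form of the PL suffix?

/-pɛ/

The PL suffix surfaces as [-bɛ] and [-pɛ], depending on the final segment of the stem.
The PST suffix, which begins with [b], is invariant after every stem; so [b] is not altered by any rule here.
The PL suffix is therefore /-pɛ/ underlyingly, with post-nasal voicing: voiceless stops become voiced after a nasal.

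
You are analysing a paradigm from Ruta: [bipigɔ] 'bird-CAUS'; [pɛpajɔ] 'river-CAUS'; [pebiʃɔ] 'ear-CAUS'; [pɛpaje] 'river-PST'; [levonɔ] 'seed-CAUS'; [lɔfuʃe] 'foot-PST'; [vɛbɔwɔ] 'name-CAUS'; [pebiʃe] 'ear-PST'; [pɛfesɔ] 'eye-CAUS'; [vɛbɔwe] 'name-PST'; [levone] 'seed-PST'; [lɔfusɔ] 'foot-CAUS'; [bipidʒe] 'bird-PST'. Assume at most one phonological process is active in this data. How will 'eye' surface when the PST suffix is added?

'foot' shows [s] ~ [ʃ] at the end of the stem ([lɔfusɔ] vs [lɔfuʃe]).
But 'ear' keeps [ʃ] in both environments ([pebiʃɔ], [pebiʃe]), so there is no rule changing /ʃ/ to [s] before the CAUS suffix.
So /s/ is underlying, and a rule of palatalization before a front vowel — /g/ and /s/ become palato-alveolar [dʒ] and [ʃ] before a front vowel — gives [ʃ].
From [pɛfesɔ] the stem 'eye' is /pɛfes/; before a front vowel this yields [pɛfeʃe].

[pɛfeʃe]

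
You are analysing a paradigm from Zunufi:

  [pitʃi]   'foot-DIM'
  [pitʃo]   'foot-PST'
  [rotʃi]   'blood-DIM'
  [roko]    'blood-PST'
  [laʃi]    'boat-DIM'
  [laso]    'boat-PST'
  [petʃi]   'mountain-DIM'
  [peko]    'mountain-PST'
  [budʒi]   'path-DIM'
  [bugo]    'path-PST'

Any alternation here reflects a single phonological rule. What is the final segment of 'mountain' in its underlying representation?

In [petʃi] and [peko] the final segment of 'mountain' alternates: [tʃ] ~ [k].
The stem 'foot' ([pitʃi], [pitʃo]) shows [tʃ] unchanged in both environments, so [tʃ] cannot be basic with [k] derived before the PST suffix.
Therefore /k/ is basic and [tʃ] is derived by palatalization before a front vowel (/k/, /g/ and /s/ become palato-alveolar [tʃ], [dʒ] and [ʃ] before a front vowel).

/k/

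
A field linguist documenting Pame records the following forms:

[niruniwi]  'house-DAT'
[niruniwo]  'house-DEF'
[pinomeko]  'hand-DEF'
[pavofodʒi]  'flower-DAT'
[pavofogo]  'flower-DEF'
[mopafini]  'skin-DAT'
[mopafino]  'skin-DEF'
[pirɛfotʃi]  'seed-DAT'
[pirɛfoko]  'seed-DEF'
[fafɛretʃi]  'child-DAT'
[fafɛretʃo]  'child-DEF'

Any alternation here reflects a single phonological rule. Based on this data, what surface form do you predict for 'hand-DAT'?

The stem for 'seed' ends in [tʃ] in [pirɛfotʃi] but [k] in [pirɛfoko].
The stem 'child' ([fafɛretʃi], [fafɛretʃo]) shows [tʃ] unchanged in both environments, so [tʃ] cannot be basic with [k] derived before the DEF suffix.
The underlying segment must be /k/; /k/ and /g/ become palato-alveolar [tʃ] and [dʒ] before a front vowel, yielding [tʃ] there.
From [pinomeko] the stem 'hand' is /pinomek/; before a front vowel this yields [pinometʃi].

[pinometʃi]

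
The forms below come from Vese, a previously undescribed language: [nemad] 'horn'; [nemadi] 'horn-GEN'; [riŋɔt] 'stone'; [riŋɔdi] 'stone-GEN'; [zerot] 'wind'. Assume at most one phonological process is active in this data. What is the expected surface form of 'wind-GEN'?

[zerodi]

The root 'stone' surfaces as [riŋɔt] and [riŋɔdi], with a stem-final [t] ~ [d] alternation.
The stem 'horn' ([nemad], [nemadi]) shows [d] unchanged in both environments, so [d] cannot be basic with [t] derived in isolation.
The underlying segment must be /t/; voiceless stops become voiced between vowels, yielding [d] there.
From [zerot] the stem 'wind' is /zerot/; between vowels this yields [zerodi].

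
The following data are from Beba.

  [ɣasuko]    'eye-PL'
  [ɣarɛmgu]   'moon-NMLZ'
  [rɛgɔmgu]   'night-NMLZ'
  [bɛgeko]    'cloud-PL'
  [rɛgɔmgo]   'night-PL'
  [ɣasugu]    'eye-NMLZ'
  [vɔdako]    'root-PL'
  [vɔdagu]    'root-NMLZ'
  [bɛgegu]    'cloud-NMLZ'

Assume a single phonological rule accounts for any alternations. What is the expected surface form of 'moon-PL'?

[ɣarɛmgo]

The PL suffix surfaces as [-go] and [-ko], depending on the final segment of the stem.
By contrast the NMLZ suffix keeps its initial [g] throughout — that segment must be underlying.
The PL suffix is therefore /-ko/ underlyingly, with post-nasal voicing: voiceless stops become voiced after a nasal.
After 'moon', which ends in a nasal, the suffix surfaces as [-go], giving [ɣarɛmgo].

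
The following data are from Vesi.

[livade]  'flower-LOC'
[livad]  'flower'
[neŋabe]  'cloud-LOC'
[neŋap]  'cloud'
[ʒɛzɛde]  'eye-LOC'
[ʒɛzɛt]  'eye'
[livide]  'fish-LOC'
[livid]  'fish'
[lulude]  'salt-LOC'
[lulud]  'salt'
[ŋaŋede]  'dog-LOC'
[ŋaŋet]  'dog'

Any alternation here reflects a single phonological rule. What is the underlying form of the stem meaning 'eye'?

/ʒɛzɛt/

In [ʒɛzɛde] and [ʒɛzɛt] the final segment of 'eye' alternates: [d] ~ [t].
If /d/ were underlying and a rule turned it into [t] in isolation, 'fish' would also alternate; but it has [d] in both [livide] and [livid].
So /t/ is underlying, and a rule of intervocalic voicing — voiceless stops become voiced between vowels — gives [d].
So 'eye' = /ʒɛzɛt/.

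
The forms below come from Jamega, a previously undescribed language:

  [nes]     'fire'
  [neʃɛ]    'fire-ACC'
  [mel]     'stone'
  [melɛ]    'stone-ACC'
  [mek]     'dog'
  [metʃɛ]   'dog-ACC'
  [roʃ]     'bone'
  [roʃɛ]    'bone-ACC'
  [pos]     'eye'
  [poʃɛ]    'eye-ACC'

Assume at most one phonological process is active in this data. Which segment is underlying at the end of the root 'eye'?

/s/

The root 'eye' surfaces as [pos] and [poʃɛ], with a stem-final [s] ~ [ʃ] alternation.
The stem 'bone' ([roʃ], [roʃɛ]) shows [ʃ] unchanged in both environments, so [ʃ] cannot be basic with [s] derived in isolation.
Therefore /s/ is basic and [ʃ] is derived by palatalization before a front vowel (/k/ and /s/ become palato-alveolar [tʃ] and [ʃ] before a front vowel).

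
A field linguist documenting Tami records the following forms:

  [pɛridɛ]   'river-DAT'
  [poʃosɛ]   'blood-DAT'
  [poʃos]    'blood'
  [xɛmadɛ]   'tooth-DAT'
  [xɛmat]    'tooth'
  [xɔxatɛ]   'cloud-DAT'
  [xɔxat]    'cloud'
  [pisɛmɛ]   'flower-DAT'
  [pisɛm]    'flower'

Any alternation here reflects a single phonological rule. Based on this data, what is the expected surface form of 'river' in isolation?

The root 'tooth' surfaces as [xɛmadɛ] and [xɛmat], with a stem-final [d] ~ [t] alternation.
Compare 'cloud', with invariant [t] in [xɔxatɛ] and [xɔxat]: an analysis with underlying /t/ and a rule producing [d] before the DAT suffix would wrongly predict alternation here too.
The underlying segment must be /d/; voiced obstruents become voiceless word-finally, yielding [t] there.
The one attested form of 'river', [pɛridɛ], shows underlying /pɛrid/. Applying the same rule word-finally gives [pɛrit].

[pɛrit]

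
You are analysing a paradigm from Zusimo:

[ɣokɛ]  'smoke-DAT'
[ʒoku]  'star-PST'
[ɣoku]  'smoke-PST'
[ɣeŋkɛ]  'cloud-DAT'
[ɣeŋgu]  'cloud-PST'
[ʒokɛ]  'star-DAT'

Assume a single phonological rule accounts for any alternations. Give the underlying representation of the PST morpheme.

/-gu/

The PST morpheme has two allomorphs, [-gu] and [-ku].
By contrast the DAT suffix keeps its initial [k] throughout — that segment must be underlying.
So the underlying form is /-gu/, and voiced stops become voiceless after a vowel.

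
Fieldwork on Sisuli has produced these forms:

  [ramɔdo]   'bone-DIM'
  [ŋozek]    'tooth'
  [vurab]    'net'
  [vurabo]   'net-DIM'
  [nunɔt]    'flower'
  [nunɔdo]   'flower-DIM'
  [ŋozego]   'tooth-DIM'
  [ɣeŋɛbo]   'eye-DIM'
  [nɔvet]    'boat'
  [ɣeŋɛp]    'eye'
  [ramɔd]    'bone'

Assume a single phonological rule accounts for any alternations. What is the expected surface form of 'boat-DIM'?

[nɔvedo]

In [nunɔdo] and [nunɔt] the final segment of 'flower' alternates: [d] ~ [t].
Compare 'bone', with invariant [d] in [ramɔdo] and [ramɔd]: an analysis with underlying /d/ and a rule producing [t] in isolation would wrongly predict alternation here too.
Therefore /t/ is basic and [d] is derived by intervocalic voicing (voiceless stops become voiced between vowels).
The one attested form of 'boat', [nɔvet], shows underlying /nɔvet/. Applying the same rule between vowels gives [nɔvedo].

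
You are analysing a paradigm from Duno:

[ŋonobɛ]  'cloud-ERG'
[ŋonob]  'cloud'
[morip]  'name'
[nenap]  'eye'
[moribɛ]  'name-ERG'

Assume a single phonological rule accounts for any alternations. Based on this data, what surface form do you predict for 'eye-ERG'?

The root 'name' surfaces as [morip] and [moribɛ], with a stem-final [p] ~ [b] alternation.
Compare 'cloud', with invariant [b] in [ŋonob] and [ŋonobɛ]: an analysis with underlying /b/ and a rule producing [p] in isolation would wrongly predict alternation here too.
The alternation reflects intervocalic voicing: voiceless stops become voiced between vowels. /p/ is underlying.
The one attested form of 'eye', [nenap], shows underlying /nenap/. Applying the same rule between vowels gives [nenabɛ].

[nenabɛ]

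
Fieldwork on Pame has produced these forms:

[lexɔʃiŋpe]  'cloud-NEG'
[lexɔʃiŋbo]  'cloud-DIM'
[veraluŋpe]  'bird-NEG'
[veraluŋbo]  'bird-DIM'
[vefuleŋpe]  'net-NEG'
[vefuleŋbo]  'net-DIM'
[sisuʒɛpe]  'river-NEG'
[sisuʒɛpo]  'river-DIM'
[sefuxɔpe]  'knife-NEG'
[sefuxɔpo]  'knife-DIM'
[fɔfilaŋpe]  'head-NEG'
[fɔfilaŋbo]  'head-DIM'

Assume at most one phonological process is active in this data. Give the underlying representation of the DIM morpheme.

The DIM morpheme has two allomorphs, [-bo] and [-po].
The NEG suffix, which begins with [p], is invariant after every stem; so [p] is not altered by any rule here.
So the underlying form is /-bo/, and voiced stops become voiceless after a vowel.

/-bo/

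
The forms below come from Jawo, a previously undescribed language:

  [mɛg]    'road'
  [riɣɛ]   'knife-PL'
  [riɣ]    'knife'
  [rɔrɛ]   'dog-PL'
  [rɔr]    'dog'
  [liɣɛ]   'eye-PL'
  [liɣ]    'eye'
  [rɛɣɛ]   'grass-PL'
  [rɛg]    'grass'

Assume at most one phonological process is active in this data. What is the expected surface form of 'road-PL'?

[mɛɣɛ]

The root 'grass' surfaces as [rɛɣɛ] and [rɛg], with a stem-final [ɣ] ~ [g] alternation.
If /ɣ/ were underlying and a rule turned it into [g] in isolation, 'eye' would also alternate; but it has [ɣ] in both [liɣɛ] and [liɣ].
The alternation reflects intervocalic spirantization: voiced stops become fricatives between vowels. /g/ is underlying.
The one attested form of 'road', [mɛg], shows underlying /mɛg/. Applying the same rule between vowels gives [mɛɣɛ].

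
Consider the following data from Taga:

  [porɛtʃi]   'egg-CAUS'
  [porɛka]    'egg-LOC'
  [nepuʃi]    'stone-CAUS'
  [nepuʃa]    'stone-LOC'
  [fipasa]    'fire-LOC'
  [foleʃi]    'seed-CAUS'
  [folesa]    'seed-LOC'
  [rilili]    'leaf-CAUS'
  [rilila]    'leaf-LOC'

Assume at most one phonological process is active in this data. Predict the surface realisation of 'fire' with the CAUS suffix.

[fipaʃi]

In [foleʃi] and [folesa] the final segment of 'seed' alternates: [ʃ] ~ [s].
Compare 'stone', with invariant [ʃ] in [nepuʃi] and [nepuʃa]: an analysis with underlying /ʃ/ and a rule producing [s] before the LOC suffix would wrongly predict alternation here too.
So /s/ is underlying, and a rule of palatalization before a front vowel — /k/ and /s/ become palato-alveolar [tʃ] and [ʃ] before a front vowel — gives [ʃ].
The one attested form of 'fire', [fipasa], shows underlying /fipas/. Applying the same rule before a front vowel gives [fipaʃi].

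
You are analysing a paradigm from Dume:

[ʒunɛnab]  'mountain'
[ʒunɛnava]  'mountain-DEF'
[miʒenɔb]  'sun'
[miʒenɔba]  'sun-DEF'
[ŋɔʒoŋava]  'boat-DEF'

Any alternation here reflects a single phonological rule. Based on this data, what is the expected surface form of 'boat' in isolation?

The root 'mountain' surfaces as [ʒunɛnab] and [ʒunɛnava], with a stem-final [b] ~ [v] alternation.
The stem 'sun' ([miʒenɔb], [miʒenɔba]) shows [b] unchanged in both environments, so [b] cannot be basic with [v] derived before the DEF suffix.
The underlying segment must be /v/; voiced fricatives become stops word-finally, yielding [b] there.
The one attested form of 'boat', [ŋɔʒoŋava], shows underlying /ŋɔʒoŋav/. Applying the same rule word-finally gives [ŋɔʒoŋab].

[ŋɔʒoŋab]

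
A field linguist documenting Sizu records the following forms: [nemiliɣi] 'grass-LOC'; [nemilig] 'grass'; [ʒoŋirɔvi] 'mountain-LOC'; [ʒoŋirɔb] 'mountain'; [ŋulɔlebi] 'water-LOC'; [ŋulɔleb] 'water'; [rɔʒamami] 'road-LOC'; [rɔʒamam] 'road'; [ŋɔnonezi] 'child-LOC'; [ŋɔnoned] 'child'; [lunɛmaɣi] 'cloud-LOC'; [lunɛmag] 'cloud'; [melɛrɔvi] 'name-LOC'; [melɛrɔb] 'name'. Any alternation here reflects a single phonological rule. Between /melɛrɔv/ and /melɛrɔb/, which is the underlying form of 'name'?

/melɛrɔv/

The root 'name' surfaces as [melɛrɔvi] and [melɛrɔb], with a stem-final [v] ~ [b] alternation.
If /b/ were underlying and a rule turned it into [v] before the LOC suffix, 'water' would also alternate; but it has [b] in both [ŋulɔlebi] and [ŋulɔleb].
Therefore /v/ is basic and [b] is derived by word-final hardening (voiced fricatives become stops word-finally).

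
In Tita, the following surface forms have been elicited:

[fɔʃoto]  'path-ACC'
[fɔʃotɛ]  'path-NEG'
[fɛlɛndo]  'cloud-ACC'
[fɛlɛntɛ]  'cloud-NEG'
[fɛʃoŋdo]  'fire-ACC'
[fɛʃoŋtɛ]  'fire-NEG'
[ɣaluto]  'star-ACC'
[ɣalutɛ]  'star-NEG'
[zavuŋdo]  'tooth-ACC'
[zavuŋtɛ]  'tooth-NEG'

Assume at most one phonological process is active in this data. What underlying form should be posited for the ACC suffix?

The ACC suffix surfaces as [-do] and [-to], depending on the final segment of the stem.
By contrast the NEG suffix keeps its initial [t] throughout — that segment must be underlying.
So the underlying form is /-do/, and voiced stops become voiceless after a vowel.

/-do/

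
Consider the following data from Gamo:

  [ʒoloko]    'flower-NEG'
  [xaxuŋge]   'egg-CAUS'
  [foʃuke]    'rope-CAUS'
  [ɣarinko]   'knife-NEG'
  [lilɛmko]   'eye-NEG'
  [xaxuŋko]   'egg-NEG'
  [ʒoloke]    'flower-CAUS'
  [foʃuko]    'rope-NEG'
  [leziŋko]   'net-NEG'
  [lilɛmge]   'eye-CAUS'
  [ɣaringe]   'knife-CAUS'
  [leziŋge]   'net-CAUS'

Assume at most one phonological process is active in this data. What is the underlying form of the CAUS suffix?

The CAUS morpheme has two allomorphs, [-ge] and [-ke].
The NEG suffix, which begins with [k], is invariant after every stem; so [k] is not altered by any rule here.
So the underlying form is /-ge/, and voiced stops become voiceless after a vowel.

/-ge/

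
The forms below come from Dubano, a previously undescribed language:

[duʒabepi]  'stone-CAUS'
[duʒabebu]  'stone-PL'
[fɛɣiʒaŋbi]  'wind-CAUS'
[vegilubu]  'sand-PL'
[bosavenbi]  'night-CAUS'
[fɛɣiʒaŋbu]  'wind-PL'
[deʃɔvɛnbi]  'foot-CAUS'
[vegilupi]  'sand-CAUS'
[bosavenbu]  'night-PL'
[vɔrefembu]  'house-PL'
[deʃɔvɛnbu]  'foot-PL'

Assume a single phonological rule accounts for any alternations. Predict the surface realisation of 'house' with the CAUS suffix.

The CAUS suffix surfaces as [-bi] and [-pi], depending on the final segment of the stem.
By contrast the PL suffix keeps its initial [b] throughout — that segment must be underlying.
The CAUS suffix is therefore /-pi/ underlyingly, with post-nasal voicing: voiceless stops become voiced after a nasal.
After 'house', which ends in a nasal, the suffix surfaces as [-bi], giving [vɔrefembi].

[vɔrefembi]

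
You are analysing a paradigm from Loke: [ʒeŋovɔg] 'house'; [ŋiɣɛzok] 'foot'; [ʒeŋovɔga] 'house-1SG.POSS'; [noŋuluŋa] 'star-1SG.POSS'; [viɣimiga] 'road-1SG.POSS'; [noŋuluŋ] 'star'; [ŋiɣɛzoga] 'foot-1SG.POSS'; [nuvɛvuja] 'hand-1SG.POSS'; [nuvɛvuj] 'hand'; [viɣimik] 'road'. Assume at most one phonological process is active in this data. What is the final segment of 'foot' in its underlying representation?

/k/

The stem for 'foot' ends in [k] in [ŋiɣɛzok] but [g] in [ŋiɣɛzoga].
Compare 'house', with invariant [g] in [ʒeŋovɔg] and [ʒeŋovɔga]: an analysis with underlying /g/ and a rule producing [k] in isolation would wrongly predict alternation here too.
So /k/ is underlying, and a rule of intervocalic voicing — voiceless stops become voiced between vowels — gives [g].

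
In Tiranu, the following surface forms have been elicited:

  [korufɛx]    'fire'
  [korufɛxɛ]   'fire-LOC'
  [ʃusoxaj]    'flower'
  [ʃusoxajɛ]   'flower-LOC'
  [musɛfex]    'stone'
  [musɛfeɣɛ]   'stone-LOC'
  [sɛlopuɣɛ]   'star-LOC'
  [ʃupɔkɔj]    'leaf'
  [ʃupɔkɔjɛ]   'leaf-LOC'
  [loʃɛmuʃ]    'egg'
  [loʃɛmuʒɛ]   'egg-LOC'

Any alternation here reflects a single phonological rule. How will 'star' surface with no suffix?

[sɛlopux]

The stem for 'stone' ends in [x] in [musɛfex] but [ɣ] in [musɛfeɣɛ].
If /x/ were underlying and a rule turned it into [ɣ] before the LOC suffix, 'fire' would also alternate; but it has [x] in both [korufɛx] and [korufɛxɛ].
So /ɣ/ is underlying, and a rule of word-final obstruent devoicing — voiced obstruents become voiceless word-finally — gives [x].
From [sɛlopuɣɛ] the stem 'star' is /sɛlopuɣ/; word-finally this yields [sɛlopux].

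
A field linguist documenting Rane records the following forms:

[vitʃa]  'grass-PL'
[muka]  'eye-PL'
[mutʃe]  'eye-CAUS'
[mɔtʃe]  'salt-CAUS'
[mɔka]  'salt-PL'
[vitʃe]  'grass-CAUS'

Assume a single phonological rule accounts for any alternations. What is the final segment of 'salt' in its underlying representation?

'salt' shows [tʃ] ~ [k] at the end of the stem ([mɔtʃe] vs [mɔka]).
But 'grass' keeps [tʃ] in both environments ([vitʃe], [vitʃa]), so there is no rule changing /tʃ/ to [k] before the PL suffix.
So /k/ is underlying, and a rule of palatalization before a front vowel — /k/ becomes palato-alveolar [tʃ] before a front vowel — gives [tʃ].

/k/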